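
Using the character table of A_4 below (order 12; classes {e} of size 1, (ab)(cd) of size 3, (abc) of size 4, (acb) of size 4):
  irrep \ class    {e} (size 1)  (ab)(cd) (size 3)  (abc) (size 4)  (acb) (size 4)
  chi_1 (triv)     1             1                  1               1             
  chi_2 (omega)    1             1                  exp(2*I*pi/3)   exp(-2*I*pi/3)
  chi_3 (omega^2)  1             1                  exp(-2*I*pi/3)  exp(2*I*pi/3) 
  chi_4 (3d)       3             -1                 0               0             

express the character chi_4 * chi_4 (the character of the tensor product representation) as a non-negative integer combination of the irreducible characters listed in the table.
chi_4 tensor chi_4 = chi_1 + chi_2 + chi_3 + 2*chi_4 (all other irreducibles have multiplicity 0).

The character of a tensor product is the pointwise product (chi_4 * chi_4)(C) = chi_4(C) * chi_4(C):
  {e}: (3)*(3), (ab)(cd): (-1)*(-1), (abc): (0)*(0), (acb): (0)*(0)
so (chi_4 * chi_4) takes values
  {e} -> 9, (ab)(cd) -> 1, (abc) -> 0, (acb) -> 0.
Now take the inner product of this character with each irreducible chi from the table, <chi_4*chi_4, chi> = (1/12) sum_C |C| (chi_4*chi_4)(C) conj(chi(C)):
  <chi_4*chi_4, chi_1> = (1/12)[1*(9)*conj(1) + 3*(1)*conj(1) + 4*(0)*conj(1) + 4*(0)*conj(1)]
      = (1/12)[(9) + (3) + (0) + (0)] = 12/12 = 1
  <chi_4*chi_4, chi_2> = (1/12)[1*(9)*conj(1) + 3*(1)*conj(1) + 4*(0)*conj(exp(2*I*pi/3)) + 4*(0)*conj(exp(-2*I*pi/3))]
      = (1/12)[(9) + (3) + (0) + (0)] = 12/12 = 1
  <chi_4*chi_4, chi_3> = (1/12)[1*(9)*conj(1) + 3*(1)*conj(1) + 4*(0)*conj(exp(-2*I*pi/3)) + 4*(0)*conj(exp(2*I*pi/3))]
      = (1/12)[(9) + (3) + (0) + (0)] = 12/12 = 1
  <chi_4*chi_4, chi_4> = (1/12)[1*(9)*conj(3) + 3*(1)*conj(-1) + 4*(0)*conj(0) + 4*(0)*conj(0)]
      = (1/12)[(27) + (-3) + (0) + (0)] = 24/12 = 2
(Exp terms are combined using exp(i*s)*conj(exp(i*t)) = exp(i*(s-t)), and sums of them are collapsed using the identity that for every m > 1 the m distinct m-th roots of unity sum to 0, e.g. 1 + exp(2*I*pi/3) + exp(-2*I*pi/3) = 0.)
Hence the multiplicities are chi_1: 1, chi_2: 1, chi_3: 1, chi_4: 2. Dimension check: dim(chi_4)*dim(chi_4) = 3*3 = 9 and sum (mult * dim) = 1*1 + 1*1 + 1*1 + 2*3 = 9.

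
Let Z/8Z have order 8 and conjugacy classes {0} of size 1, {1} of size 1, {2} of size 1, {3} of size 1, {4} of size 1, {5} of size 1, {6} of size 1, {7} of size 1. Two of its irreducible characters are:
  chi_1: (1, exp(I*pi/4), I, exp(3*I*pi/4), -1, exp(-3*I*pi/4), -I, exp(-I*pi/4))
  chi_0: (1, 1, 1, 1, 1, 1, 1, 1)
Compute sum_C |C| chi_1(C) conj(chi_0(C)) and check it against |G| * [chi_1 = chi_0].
Sum = 0; so <chi_1, chi_0> = 0 (distinct irreducibles are orthogonal).

Working: Compute term by term over conjugacy classes (|C| * chi_1(C) * conj(chi_0(C))):
  1*(1)*conj(1) + 1*(exp(I*pi/4))*conj(1) + 1*(I)*conj(1) + 1*(exp(3*I*pi/4))*conj(1) + 1*(-1)*conj(1) + 1*(exp(-3*I*pi/4))*conj(1) + 1*(-I)*conj(1) + 1*(exp(-I*pi/4))*conj(1)
  = (1) + (exp(I*pi/4)) + (I) + (exp(3*I*pi/4)) + (-1) + (exp(-3*I*pi/4)) + (-I) + (exp(-I*pi/4))
  = 0.
(Exp terms are combined using exp(i*s)*conj(exp(i*t)) = exp(i*(s-t)), and sums of them are collapsed using the identity that for every m > 1 the m distinct m-th roots of unity sum to 0, e.g. 1 + exp(2*I*pi/3) + exp(-2*I*pi/3) = 0.)
Dividing by |G| = 8 gives 0/8 = 0, matching the row-orthogonality relation <chi_1, chi_0> = [chi_1 = chi_0].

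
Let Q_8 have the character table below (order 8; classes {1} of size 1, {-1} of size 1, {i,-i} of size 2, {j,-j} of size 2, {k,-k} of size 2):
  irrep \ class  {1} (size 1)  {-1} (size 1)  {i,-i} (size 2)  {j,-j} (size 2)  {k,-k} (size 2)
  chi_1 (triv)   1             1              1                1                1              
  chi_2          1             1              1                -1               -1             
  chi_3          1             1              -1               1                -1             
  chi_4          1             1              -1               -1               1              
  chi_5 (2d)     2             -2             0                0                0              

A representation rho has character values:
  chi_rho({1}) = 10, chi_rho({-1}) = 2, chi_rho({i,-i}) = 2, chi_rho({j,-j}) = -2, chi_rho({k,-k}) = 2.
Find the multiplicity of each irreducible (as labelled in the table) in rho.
Multiplicities: chi_1: 2, chi_2: 2, chi_3: 0, chi_4: 2, chi_5: 2.

Proof sketch: Use <chi_rho, chi> = (1/|G|) sum_C |C| * chi_rho(C) * conj(chi(C)) with |G| = 8 for each irreducible chi in the table:
  <chi_rho, chi_1> = (1/8)[1*(10)*conj(1) + 1*(2)*conj(1) + 2*(2)*conj(1) + 2*(-2)*conj(1) + 2*(2)*conj(1)]
      = (1/8)[(10) + (2) + (4) + (-4) + (4)] = 16/8 = 2
  <chi_rho, chi_2> = (1/8)[1*(10)*conj(1) + 1*(2)*conj(1) + 2*(2)*conj(1) + 2*(-2)*conj(-1) + 2*(2)*conj(-1)]
      = (1/8)[(10) + (2) + (4) + (4) + (-4)] = 16/8 = 2
  <chi_rho, chi_3> = (1/8)[1*(10)*conj(1) + 1*(2)*conj(1) + 2*(2)*conj(-1) + 2*(-2)*conj(1) + 2*(2)*conj(-1)]
      = (1/8)[(10) + (2) + (-4) + (-4) + (-4)] = 0/8 = 0
  <chi_rho, chi_4> = (1/8)[1*(10)*conj(1) + 1*(2)*conj(1) + 2*(2)*conj(-1) + 2*(-2)*conj(-1) + 2*(2)*conj(1)]
      = (1/8)[(10) + (2) + (-4) + (4) + (4)] = 16/8 = 2
  <chi_rho, chi_5> = (1/8)[1*(10)*conj(2) + 1*(2)*conj(-2) + 2*(2)*conj(0) + 2*(-2)*conj(0) + 2*(2)*conj(0)]
      = (1/8)[(20) + (-4) + (0) + (0) + (0)] = 16/8 = 2
Dimension check: dim(rho) = sum (mult * dim) = 2*1 + 2*1 + 0*1 + 2*1 + 2*2 = 10 = chi_rho(e) = 10.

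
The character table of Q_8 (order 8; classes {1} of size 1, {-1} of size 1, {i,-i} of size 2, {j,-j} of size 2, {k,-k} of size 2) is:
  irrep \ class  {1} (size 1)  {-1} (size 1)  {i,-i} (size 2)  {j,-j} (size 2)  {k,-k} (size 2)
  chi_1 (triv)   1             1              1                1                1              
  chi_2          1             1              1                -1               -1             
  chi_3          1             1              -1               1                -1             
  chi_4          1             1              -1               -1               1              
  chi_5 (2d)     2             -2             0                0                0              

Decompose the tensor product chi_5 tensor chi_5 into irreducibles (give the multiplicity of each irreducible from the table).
chi_5 tensor chi_5 = chi_1 + chi_2 + chi_3 + chi_4 (all other irreducibles have multiplicity 0).

Derivation: The character of a tensor product is the pointwise product (chi_5 * chi_5)(C) = chi_5(C) * chi_5(C):
  {1}: (2)*(2), {-1}: (-2)*(-2), {i,-i}: (0)*(0), {j,-j}: (0)*(0), {k,-k}: (0)*(0)
so (chi_5 * chi_5) takes values
  {1} -> 4, {-1} -> 4, {i,-i} -> 0, {j,-j} -> 0, {k,-k} -> 0.
Now take the inner product of this character with each irreducible chi from the table, <chi_5*chi_5, chi> = (1/8) sum_C |C| (chi_5*chi_5)(C) conj(chi(C)):
  <chi_5*chi_5, chi_1> = (1/8)[1*(4)*conj(1) + 1*(4)*conj(1) + 2*(0)*conj(1) + 2*(0)*conj(1) + 2*(0)*conj(1)]
      = (1/8)[(4) + (4) + (0) + (0) + (0)] = 8/8 = 1
  <chi_5*chi_5, chi_2> = (1/8)[1*(4)*conj(1) + 1*(4)*conj(1) + 2*(0)*conj(1) + 2*(0)*conj(-1) + 2*(0)*conj(-1)]
      = (1/8)[(4) + (4) + (0) + (0) + (0)] = 8/8 = 1
  <chi_5*chi_5, chi_3> = (1/8)[1*(4)*conj(1) + 1*(4)*conj(1) + 2*(0)*conj(-1) + 2*(0)*conj(1) + 2*(0)*conj(-1)]
      = (1/8)[(4) + (4) + (0) + (0) + (0)] = 8/8 = 1
  <chi_5*chi_5, chi_4> = (1/8)[1*(4)*conj(1) + 1*(4)*conj(1) + 2*(0)*conj(-1) + 2*(0)*conj(-1) + 2*(0)*conj(1)]
      = (1/8)[(4) + (4) + (0) + (0) + (0)] = 8/8 = 1
  <chi_5*chi_5, chi_5> = (1/8)[1*(4)*conj(2) + 1*(4)*conj(-2) + 2*(0)*conj(0) + 2*(0)*conj(0) + 2*(0)*conj(0)]
      = (1/8)[(8) + (-8) + (0) + (0) + (0)] = 0/8 = 0
Hence the multiplicities are chi_1: 1, chi_2: 1, chi_3: 1, chi_4: 1. Dimension check: dim(chi_5)*dim(chi_5) = 2*2 = 4 and sum (mult * dim) = 1*1 + 1*1 + 1*1 + 1*1 = 4.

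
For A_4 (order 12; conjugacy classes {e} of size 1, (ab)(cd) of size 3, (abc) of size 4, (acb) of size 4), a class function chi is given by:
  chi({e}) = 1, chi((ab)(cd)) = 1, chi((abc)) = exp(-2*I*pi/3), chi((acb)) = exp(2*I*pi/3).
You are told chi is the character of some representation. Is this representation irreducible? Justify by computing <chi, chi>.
Irreducible: <chi, chi> = 1.

Details: <chi, chi> = (1/|G|) sum_C |C| * |chi(C)|^2 = (1/12)[1*|1|^2 + 3*|1|^2 + 4*|exp(-2*I*pi/3)|^2 + 4*|exp(2*I*pi/3)|^2]
  = (1/12)[(1) + (3) + (4) + (4)] = 12/12 = 1.
(Exp terms are combined using exp(i*s)*conj(exp(i*t)) = exp(i*(s-t)), and sums of them are collapsed using the identity that for every m > 1 the m distinct m-th roots of unity sum to 0, e.g. 1 + exp(2*I*pi/3) + exp(-2*I*pi/3) = 0.)
A character is irreducible iff <chi, chi> = 1, so this representation is irreducible.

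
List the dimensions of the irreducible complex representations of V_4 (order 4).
Dimensions: 1, 1, 1, 1

Proof sketch: There are 4 irreducibles (= number of conjugacy classes). Their dimensions d_i satisfy sum d_i^2 = |G| = 4: 1 + 1 + 1 + 1 = 4.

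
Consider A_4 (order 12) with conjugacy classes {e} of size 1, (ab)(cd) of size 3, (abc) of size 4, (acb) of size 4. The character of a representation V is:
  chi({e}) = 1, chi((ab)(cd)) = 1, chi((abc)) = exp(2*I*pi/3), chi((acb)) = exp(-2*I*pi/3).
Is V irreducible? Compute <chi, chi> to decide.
Irreducible: <chi, chi> = 1.

Details: <chi, chi> = (1/|G|) sum_C |C| * |chi(C)|^2 = (1/12)[1*|1|^2 + 3*|1|^2 + 4*|exp(2*I*pi/3)|^2 + 4*|exp(-2*I*pi/3)|^2]
  = (1/12)[(1) + (3) + (4) + (4)] = 12/12 = 1.
(Exp terms are combined using exp(i*s)*conj(exp(i*t)) = exp(i*(s-t)), and sums of them are collapsed using the identity that for every m > 1 the m distinct m-th roots of unity sum to 0, e.g. 1 + exp(2*I*pi/3) + exp(-2*I*pi/3) = 0.)
A character is irreducible iff <chi, chi> = 1, so this representation is irreducible.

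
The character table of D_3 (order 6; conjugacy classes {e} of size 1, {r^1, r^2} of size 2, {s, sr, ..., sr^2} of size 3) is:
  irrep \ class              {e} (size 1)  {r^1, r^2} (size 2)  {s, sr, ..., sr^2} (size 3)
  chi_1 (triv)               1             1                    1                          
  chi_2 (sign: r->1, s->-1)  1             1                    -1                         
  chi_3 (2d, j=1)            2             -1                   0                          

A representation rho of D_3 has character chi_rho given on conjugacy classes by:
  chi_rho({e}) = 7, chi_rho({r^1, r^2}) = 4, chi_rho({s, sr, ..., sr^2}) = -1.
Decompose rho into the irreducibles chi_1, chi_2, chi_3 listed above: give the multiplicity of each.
Multiplicities: chi_1: 2, chi_2: 3, chi_3: 1.

Solution. Use <chi_rho, chi> = (1/|G|) sum_C |C| * chi_rho(C) * conj(chi(C)) with |G| = 6 for each irreducible chi in the table:
  <chi_rho, chi_1> = (1/6)[1*(7)*conj(1) + 2*(4)*conj(1) + 3*(-1)*conj(1)]
      = (1/6)[(7) + (8) + (-3)] = 12/6 = 2
  <chi_rho, chi_2> = (1/6)[1*(7)*conj(1) + 2*(4)*conj(1) + 3*(-1)*conj(-1)]
      = (1/6)[(7) + (8) + (3)] = 18/6 = 3
  <chi_rho, chi_3> = (1/6)[1*(7)*conj(2) + 2*(4)*conj(-1) + 3*(-1)*conj(0)]
      = (1/6)[(14) + (-8) + (0)] = 6/6 = 1
Dimension check: dim(rho) = sum (mult * dim) = 2*1 + 3*1 + 1*2 = 7 = chi_rho(e) = 7.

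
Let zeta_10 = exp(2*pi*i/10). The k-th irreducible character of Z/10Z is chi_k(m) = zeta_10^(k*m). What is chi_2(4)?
chi_2(4) = zeta_10^8 = exp(-2*I*pi/5)

Explanation: chi_2(4) = zeta_10^(2*4) = zeta_10^8. Since zeta_10^10 = 1, this equals zeta_10^8 = exp(2*pi*i*8/10) = exp(-2*I*pi/5).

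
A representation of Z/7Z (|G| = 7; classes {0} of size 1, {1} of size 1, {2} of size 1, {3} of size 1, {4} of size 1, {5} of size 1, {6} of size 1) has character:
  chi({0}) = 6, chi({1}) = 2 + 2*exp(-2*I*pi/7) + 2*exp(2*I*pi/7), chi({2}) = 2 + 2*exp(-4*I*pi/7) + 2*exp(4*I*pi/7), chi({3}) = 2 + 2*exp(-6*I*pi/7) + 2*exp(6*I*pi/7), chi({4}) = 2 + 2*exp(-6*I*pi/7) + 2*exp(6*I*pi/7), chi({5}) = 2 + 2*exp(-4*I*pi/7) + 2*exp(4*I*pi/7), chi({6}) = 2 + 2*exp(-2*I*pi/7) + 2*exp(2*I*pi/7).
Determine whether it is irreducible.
Not irreducible (reducible): <chi, chi> = 12 > 1.

Proof sketch: <chi, chi> = (1/|G|) sum_C |C| * |chi(C)|^2 = (1/7)[1*|6|^2 + 1*|2 + 2*exp(-2*I*pi/7) + 2*exp(2*I*pi/7)|^2 + 1*|2 + 2*exp(-4*I*pi/7) + 2*exp(4*I*pi/7)|^2 + 1*|2 + 2*exp(-6*I*pi/7) + 2*exp(6*I*pi/7)|^2 + 1*|2 + 2*exp(-6*I*pi/7) + 2*exp(6*I*pi/7)|^2 + 1*|2 + 2*exp(-4*I*pi/7) + 2*exp(4*I*pi/7)|^2 + 1*|2 + 2*exp(-2*I*pi/7) + 2*exp(2*I*pi/7)|^2]
  = (1/7)[(36) + (12 + 8*exp(-2*I*pi/7) + 4*exp(-4*I*pi/7) + 4*exp(4*I*pi/7) + 8*exp(2*I*pi/7)) + (12 + 8*exp(-4*I*pi/7) + 4*exp(-6*I*pi/7) + 4*exp(6*I*pi/7) + 8*exp(4*I*pi/7)) + (12 + 8*exp(-6*I*pi/7) + 4*exp(-2*I*pi/7) + 4*exp(2*I*pi/7) + 8*exp(6*I*pi/7)) + (12 + 8*exp(-6*I*pi/7) + 4*exp(-2*I*pi/7) + 4*exp(2*I*pi/7) + 8*exp(6*I*pi/7)) + (12 + 8*exp(-4*I*pi/7) + 4*exp(-6*I*pi/7) + 4*exp(6*I*pi/7) + 8*exp(4*I*pi/7)) + (12 + 8*exp(-2*I*pi/7) + 4*exp(-4*I*pi/7) + 4*exp(4*I*pi/7) + 8*exp(2*I*pi/7))] = 84/7 = 12.
(Exp terms are combined using exp(i*s)*conj(exp(i*t)) = exp(i*(s-t)), and sums of them are collapsed using the identity that for every m > 1 the m distinct m-th roots of unity sum to 0, e.g. 1 + exp(2*I*pi/3) + exp(-2*I*pi/3) = 0.)
A character is irreducible iff <chi, chi> = 1, so this representation is reducible.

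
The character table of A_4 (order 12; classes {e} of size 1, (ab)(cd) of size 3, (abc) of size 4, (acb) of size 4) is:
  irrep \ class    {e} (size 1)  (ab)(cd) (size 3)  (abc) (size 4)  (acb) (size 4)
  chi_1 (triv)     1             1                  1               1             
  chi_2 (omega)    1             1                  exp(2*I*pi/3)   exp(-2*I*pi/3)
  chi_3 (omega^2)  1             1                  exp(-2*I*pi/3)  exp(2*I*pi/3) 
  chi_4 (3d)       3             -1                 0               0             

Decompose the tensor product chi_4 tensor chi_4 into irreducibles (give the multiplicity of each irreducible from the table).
chi_4 tensor chi_4 = chi_1 + chi_2 + chi_3 + 2*chi_4 (all other irreducibles have multiplicity 0).

Details: The character of a tensor product is the pointwise product (chi_4 * chi_4)(C) = chi_4(C) * chi_4(C):
  {e}: (3)*(3), (ab)(cd): (-1)*(-1), (abc): (0)*(0), (acb): (0)*(0)
so (chi_4 * chi_4) takes values
  {e} -> 9, (ab)(cd) -> 1, (abc) -> 0, (acb) -> 0.
Now take the inner product of this character with each irreducible chi from the table, <chi_4*chi_4, chi> = (1/12) sum_C |C| (chi_4*chi_4)(C) conj(chi(C)):
  <chi_4*chi_4, chi_1> = (1/12)[1*(9)*conj(1) + 3*(1)*conj(1) + 4*(0)*conj(1) + 4*(0)*conj(1)]
      = (1/12)[(9) + (3) + (0) + (0)] = 12/12 = 1
  <chi_4*chi_4, chi_2> = (1/12)[1*(9)*conj(1) + 3*(1)*conj(1) + 4*(0)*conj(exp(2*I*pi/3)) + 4*(0)*conj(exp(-2*I*pi/3))]
      = (1/12)[(9) + (3) + (0) + (0)] = 12/12 = 1
  <chi_4*chi_4, chi_3> = (1/12)[1*(9)*conj(1) + 3*(1)*conj(1) + 4*(0)*conj(exp(-2*I*pi/3)) + 4*(0)*conj(exp(2*I*pi/3))]
      = (1/12)[(9) + (3) + (0) + (0)] = 12/12 = 1
  <chi_4*chi_4, chi_4> = (1/12)[1*(9)*conj(3) + 3*(1)*conj(-1) + 4*(0)*conj(0) + 4*(0)*conj(0)]
      = (1/12)[(27) + (-3) + (0) + (0)] = 24/12 = 2
(Exp terms are combined using exp(i*s)*conj(exp(i*t)) = exp(i*(s-t)), and sums of them are collapsed using the identity that for every m > 1 the m distinct m-th roots of unity sum to 0, e.g. 1 + exp(2*I*pi/3) + exp(-2*I*pi/3) = 0.)
Hence the multiplicities are chi_1: 1, chi_2: 1, chi_3: 1, chi_4: 2. Dimension check: dim(chi_4)*dim(chi_4) = 3*3 = 9 and sum (mult * dim) = 1*1 + 1*1 + 1*1 + 2*3 = 9.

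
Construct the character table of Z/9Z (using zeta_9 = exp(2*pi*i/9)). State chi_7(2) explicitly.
Character table of Z/9Z (irreps indexed chi_0,...,chi_8 with chi_k(m) = zeta_9^(k*m), zeta_9 = exp(2*pi*i/9)):
  irrep \ class  {0} (size 1)  {1} (size 1)    {2} (size 1)    {3} (size 1)    {4} (size 1)    {5} (size 1)    {6} (size 1)    {7} (size 1)    {8} (size 1)  
  chi_0          1             1               1               1               1               1               1               1               1             
  chi_1          1             exp(2*I*pi/9)   exp(4*I*pi/9)   exp(2*I*pi/3)   exp(8*I*pi/9)   exp(-8*I*pi/9)  exp(-2*I*pi/3)  exp(-4*I*pi/9)  exp(-2*I*pi/9)
  chi_2          1             exp(4*I*pi/9)   exp(8*I*pi/9)   exp(-2*I*pi/3)  exp(-2*I*pi/9)  exp(2*I*pi/9)   exp(2*I*pi/3)   exp(-8*I*pi/9)  exp(-4*I*pi/9)
  chi_3          1             exp(2*I*pi/3)   exp(-2*I*pi/3)  1               exp(2*I*pi/3)   exp(-2*I*pi/3)  1               exp(2*I*pi/3)   exp(-2*I*pi/3)
  chi_4          1             exp(8*I*pi/9)   exp(-2*I*pi/9)  exp(2*I*pi/3)   exp(-4*I*pi/9)  exp(4*I*pi/9)   exp(-2*I*pi/3)  exp(2*I*pi/9)   exp(-8*I*pi/9)
  chi_5          1             exp(-8*I*pi/9)  exp(2*I*pi/9)   exp(-2*I*pi/3)  exp(4*I*pi/9)   exp(-4*I*pi/9)  exp(2*I*pi/3)   exp(-2*I*pi/9)  exp(8*I*pi/9) 
  chi_6          1             exp(-2*I*pi/3)  exp(2*I*pi/3)   1               exp(-2*I*pi/3)  exp(2*I*pi/3)   1               exp(-2*I*pi/3)  exp(2*I*pi/3) 
  chi_7          1             exp(-4*I*pi/9)  exp(-8*I*pi/9)  exp(2*I*pi/3)   exp(2*I*pi/9)   exp(-2*I*pi/9)  exp(-2*I*pi/3)  exp(8*I*pi/9)   exp(4*I*pi/9) 
  chi_8          1             exp(-2*I*pi/9)  exp(-4*I*pi/9)  exp(-2*I*pi/3)  exp(-8*I*pi/9)  exp(8*I*pi/9)   exp(2*I*pi/3)   exp(4*I*pi/9)   exp(2*I*pi/9) 

Spot check: chi_7(2) = zeta_9^(7*2) = zeta_9^14 = exp(-8*I*pi/9).

Working: Z/9Z is abelian, so all 9 irreducible complex representations are 1-dimensional. They are given by chi_k(m) = zeta_9^(k*m) for k = 0,...,8. Row orthogonality: sum_m chi_k(m) conj(chi_l(m)) = 9 * [k = l].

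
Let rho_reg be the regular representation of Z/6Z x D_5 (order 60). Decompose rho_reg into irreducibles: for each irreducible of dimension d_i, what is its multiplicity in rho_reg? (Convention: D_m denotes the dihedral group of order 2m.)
Each irreducible V_i of dimension d_i appears with multiplicity d_i, i.e. rho_reg = (direct sum over all irreducibles V_i) d_i V_i. The irreducible dimensions for Z/6Z x D_5 are 1, 1, 1, 1, 1, 1, 1, 1, 1, 1, 1, 1, 2, 2, 2, 2, 2, 2, 2, 2, 2, 2, 2, 2: 12 irreducibles of dimension 1, each with multiplicity 1; 12 irreducibles of dimension 2, each with multiplicity 2. Total dimension 12*1*1 + 12*2*2 = 60 = |G|.

Solution. General theorem: in the regular representation of a finite group G, each irreducible appears with multiplicity equal to its dimension. Check: dim(rho_reg) = sum d_i^2 = 1 + 1 + 1 + 1 + 1 + 1 + 1 + 1 + 1 + 1 + 1 + 1 + 4 + 4 + 4 + 4 + 4 + 4 + 4 + 4 + 4 + 4 + 4 + 4 = 60 = |G|.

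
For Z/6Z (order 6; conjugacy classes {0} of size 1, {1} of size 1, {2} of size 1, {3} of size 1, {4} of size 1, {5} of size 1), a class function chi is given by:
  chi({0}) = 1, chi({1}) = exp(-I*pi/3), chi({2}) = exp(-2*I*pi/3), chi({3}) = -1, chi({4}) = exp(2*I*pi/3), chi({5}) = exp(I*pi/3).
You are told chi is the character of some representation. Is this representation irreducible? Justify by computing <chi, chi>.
Irreducible: <chi, chi> = 1.

Argument: <chi, chi> = (1/|G|) sum_C |C| * |chi(C)|^2 = (1/6)[1*|1|^2 + 1*|exp(-I*pi/3)|^2 + 1*|exp(-2*I*pi/3)|^2 + 1*|-1|^2 + 1*|exp(2*I*pi/3)|^2 + 1*|exp(I*pi/3)|^2]
  = (1/6)[(1) + (1) + (1) + (1) + (1) + (1)] = 6/6 = 1.
(Exp terms are combined using exp(i*s)*conj(exp(i*t)) = exp(i*(s-t)), and sums of them are collapsed using the identity that for every m > 1 the m distinct m-th roots of unity sum to 0, e.g. 1 + exp(2*I*pi/3) + exp(-2*I*pi/3) = 0.)
A character is irreducible iff <chi, chi> = 1, so this representation is irreducible.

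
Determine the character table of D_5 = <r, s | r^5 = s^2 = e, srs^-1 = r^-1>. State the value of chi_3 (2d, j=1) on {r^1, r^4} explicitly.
Conjugacy classes: {e} of size 1, {r^1, r^4} of size 2, {r^2, r^3} of size 2, {s, sr, ..., sr^4} of size 5.
Character table:
  irrep \ class              {e} (size 1)  {r^1, r^4} (size 2)  {r^2, r^3} (size 2)  {s, sr, ..., sr^4} (size 5)
  chi_1 (triv)               1             1                    1                    1                          
  chi_2 (sign: r->1, s->-1)  1             1                    1                    -1                         
  chi_3 (2d, j=1)            2             -1/2 + sqrt(5)/2     -sqrt(5)/2 - 1/2     0                          
  chi_4 (2d, j=2)            2             -sqrt(5)/2 - 1/2     -1/2 + sqrt(5)/2     0                          

Spot check: chi_3 (2d, j=1) on {r^1, r^4} = -1/2 + sqrt(5)/2.

Derivation: D_5 has order 2*5 = 10 with 4 conjugacy classes, hence 4 irreducibles. Sum of squared dims 1 + 1 + 4 + 4 = 10 = |G|. Linear characters come from the abelianisation; the 2-dimensional irreps have character r^k -> 2*cos(2*pi*j*k/5), reflections -> 0.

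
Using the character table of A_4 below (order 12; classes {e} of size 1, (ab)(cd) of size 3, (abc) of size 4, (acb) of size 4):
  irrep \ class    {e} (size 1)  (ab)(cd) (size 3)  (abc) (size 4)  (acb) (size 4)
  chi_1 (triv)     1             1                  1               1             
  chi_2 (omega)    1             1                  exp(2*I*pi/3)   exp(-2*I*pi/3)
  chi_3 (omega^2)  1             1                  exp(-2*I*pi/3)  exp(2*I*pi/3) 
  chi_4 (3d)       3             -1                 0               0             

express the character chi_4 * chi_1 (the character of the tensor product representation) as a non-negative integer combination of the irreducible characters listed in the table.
chi_4 tensor chi_1 = chi_4 (all other irreducibles have multiplicity 0).

Derivation: The character of a tensor product is the pointwise product (chi_4 * chi_1)(C) = chi_4(C) * chi_1(C):
  {e}: (3)*(1), (ab)(cd): (-1)*(1), (abc): (0)*(1), (acb): (0)*(1)
so (chi_4 * chi_1) takes values
  {e} -> 3, (ab)(cd) -> -1, (abc) -> 0, (acb) -> 0.
Now take the inner product of this character with each irreducible chi from the table, <chi_4*chi_1, chi> = (1/12) sum_C |C| (chi_4*chi_1)(C) conj(chi(C)):
  <chi_4*chi_1, chi_1> = (1/12)[1*(3)*conj(1) + 3*(-1)*conj(1) + 4*(0)*conj(1) + 4*(0)*conj(1)]
      = (1/12)[(3) + (-3) + (0) + (0)] = 0/12 = 0
  <chi_4*chi_1, chi_2> = (1/12)[1*(3)*conj(1) + 3*(-1)*conj(1) + 4*(0)*conj(exp(2*I*pi/3)) + 4*(0)*conj(exp(-2*I*pi/3))]
      = (1/12)[(3) + (-3) + (0) + (0)] = 0/12 = 0
  <chi_4*chi_1, chi_3> = (1/12)[1*(3)*conj(1) + 3*(-1)*conj(1) + 4*(0)*conj(exp(-2*I*pi/3)) + 4*(0)*conj(exp(2*I*pi/3))]
      = (1/12)[(3) + (-3) + (0) + (0)] = 0/12 = 0
  <chi_4*chi_1, chi_4> = (1/12)[1*(3)*conj(3) + 3*(-1)*conj(-1) + 4*(0)*conj(0) + 4*(0)*conj(0)]
      = (1/12)[(9) + (3) + (0) + (0)] = 12/12 = 1
(Exp terms are combined using exp(i*s)*conj(exp(i*t)) = exp(i*(s-t)), and sums of them are collapsed using the identity that for every m > 1 the m distinct m-th roots of unity sum to 0, e.g. 1 + exp(2*I*pi/3) + exp(-2*I*pi/3) = 0.)
Hence the multiplicities are chi_4: 1. Dimension check: dim(chi_4)*dim(chi_1) = 3*1 = 3 and sum (mult * dim) = 1*3 = 3.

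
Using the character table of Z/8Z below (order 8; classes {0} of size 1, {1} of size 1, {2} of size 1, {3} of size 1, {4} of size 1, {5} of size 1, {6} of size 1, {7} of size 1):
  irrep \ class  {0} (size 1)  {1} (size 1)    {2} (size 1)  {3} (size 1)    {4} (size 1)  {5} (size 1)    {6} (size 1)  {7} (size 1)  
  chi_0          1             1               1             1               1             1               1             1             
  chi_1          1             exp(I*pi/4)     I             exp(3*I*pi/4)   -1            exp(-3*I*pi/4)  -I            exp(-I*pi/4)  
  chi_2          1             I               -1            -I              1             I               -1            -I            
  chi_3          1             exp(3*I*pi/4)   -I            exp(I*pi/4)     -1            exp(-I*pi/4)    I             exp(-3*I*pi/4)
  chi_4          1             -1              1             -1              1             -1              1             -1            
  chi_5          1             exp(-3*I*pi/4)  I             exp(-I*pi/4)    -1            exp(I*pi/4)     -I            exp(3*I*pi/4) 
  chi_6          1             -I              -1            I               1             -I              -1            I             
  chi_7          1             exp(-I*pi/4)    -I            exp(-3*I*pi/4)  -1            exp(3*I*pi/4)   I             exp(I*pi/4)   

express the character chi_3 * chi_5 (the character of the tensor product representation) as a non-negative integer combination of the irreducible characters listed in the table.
chi_3 tensor chi_5 = chi_0 (all other irreducibles have multiplicity 0).

Argument: The character of a tensor product is the pointwise product (chi_3 * chi_5)(C) = chi_3(C) * chi_5(C):
  {0}: (1)*(1), {1}: (exp(3*I*pi/4))*(exp(-3*I*pi/4)), {2}: (-I)*(I), {3}: (exp(I*pi/4))*(exp(-I*pi/4)), {4}: (-1)*(-1), {5}: (exp(-I*pi/4))*(exp(I*pi/4)), {6}: (I)*(-I), {7}: (exp(-3*I*pi/4))*(exp(3*I*pi/4))
so (chi_3 * chi_5) takes values
  {0} -> 1, {1} -> 1, {2} -> 1, {3} -> 1, {4} -> 1, {5} -> 1, {6} -> 1, {7} -> 1.
Now take the inner product of this character with each irreducible chi from the table, <chi_3*chi_5, chi> = (1/8) sum_C |C| (chi_3*chi_5)(C) conj(chi(C)):
  <chi_3*chi_5, chi_0> = (1/8)[1*(1)*conj(1) + 1*(1)*conj(1) + 1*(1)*conj(1) + 1*(1)*conj(1) + 1*(1)*conj(1) + 1*(1)*conj(1) + 1*(1)*conj(1) + 1*(1)*conj(1)]
      = (1/8)[(1) + (1) + (1) + (1) + (1) + (1) + (1) + (1)] = 8/8 = 1
  <chi_3*chi_5, chi_1> = (1/8)[1*(1)*conj(1) + 1*(1)*conj(exp(I*pi/4)) + 1*(1)*conj(I) + 1*(1)*conj(exp(3*I*pi/4)) + 1*(1)*conj(-1) + 1*(1)*conj(exp(-3*I*pi/4)) + 1*(1)*conj(-I) + 1*(1)*conj(exp(-I*pi/4))]
      = (1/8)[(1) + (exp(-I*pi/4)) + (-I) + (exp(-3*I*pi/4)) + (-1) + (exp(3*I*pi/4)) + (I) + (exp(I*pi/4))] = 0/8 = 0
  <chi_3*chi_5, chi_2> = (1/8)[1*(1)*conj(1) + 1*(1)*conj(I) + 1*(1)*conj(-1) + 1*(1)*conj(-I) + 1*(1)*conj(1) + 1*(1)*conj(I) + 1*(1)*conj(-1) + 1*(1)*conj(-I)]
      = (1/8)[(1) + (-I) + (-1) + (I) + (1) + (-I) + (-1) + (I)] = 0/8 = 0
  <chi_3*chi_5, chi_3> = (1/8)[1*(1)*conj(1) + 1*(1)*conj(exp(3*I*pi/4)) + 1*(1)*conj(-I) + 1*(1)*conj(exp(I*pi/4)) + 1*(1)*conj(-1) + 1*(1)*conj(exp(-I*pi/4)) + 1*(1)*conj(I) + 1*(1)*conj(exp(-3*I*pi/4))]
      = (1/8)[(1) + (exp(-3*I*pi/4)) + (I) + (exp(-I*pi/4)) + (-1) + (exp(I*pi/4)) + (-I) + (exp(3*I*pi/4))] = 0/8 = 0
  <chi_3*chi_5, chi_4> = (1/8)[1*(1)*conj(1) + 1*(1)*conj(-1) + 1*(1)*conj(1) + 1*(1)*conj(-1) + 1*(1)*conj(1) + 1*(1)*conj(-1) + 1*(1)*conj(1) + 1*(1)*conj(-1)]
      = (1/8)[(1) + (-1) + (1) + (-1) + (1) + (-1) + (1) + (-1)] = 0/8 = 0
  <chi_3*chi_5, chi_5> = (1/8)[1*(1)*conj(1) + 1*(1)*conj(exp(-3*I*pi/4)) + 1*(1)*conj(I) + 1*(1)*conj(exp(-I*pi/4)) + 1*(1)*conj(-1) + 1*(1)*conj(exp(I*pi/4)) + 1*(1)*conj(-I) + 1*(1)*conj(exp(3*I*pi/4))]
      = (1/8)[(1) + (exp(3*I*pi/4)) + (-I) + (exp(I*pi/4)) + (-1) + (exp(-I*pi/4)) + (I) + (exp(-3*I*pi/4))] = 0/8 = 0
  <chi_3*chi_5, chi_6> = (1/8)[1*(1)*conj(1) + 1*(1)*conj(-I) + 1*(1)*conj(-1) + 1*(1)*conj(I) + 1*(1)*conj(1) + 1*(1)*conj(-I) + 1*(1)*conj(-1) + 1*(1)*conj(I)]
      = (1/8)[(1) + (I) + (-1) + (-I) + (1) + (I) + (-1) + (-I)] = 0/8 = 0
  <chi_3*chi_5, chi_7> = (1/8)[1*(1)*conj(1) + 1*(1)*conj(exp(-I*pi/4)) + 1*(1)*conj(-I) + 1*(1)*conj(exp(-3*I*pi/4)) + 1*(1)*conj(-1) + 1*(1)*conj(exp(3*I*pi/4)) + 1*(1)*conj(I) + 1*(1)*conj(exp(I*pi/4))]
      = (1/8)[(1) + (exp(I*pi/4)) + (I) + (exp(3*I*pi/4)) + (-1) + (exp(-3*I*pi/4)) + (-I) + (exp(-I*pi/4))] = 0/8 = 0
(Exp terms are combined using exp(i*s)*conj(exp(i*t)) = exp(i*(s-t)), and sums of them are collapsed using the identity that for every m > 1 the m distinct m-th roots of unity sum to 0, e.g. 1 + exp(2*I*pi/3) + exp(-2*I*pi/3) = 0.)
Hence the multiplicities are chi_0: 1. Dimension check: dim(chi_3)*dim(chi_5) = 1*1 = 1 and sum (mult * dim) = 1*1 = 1.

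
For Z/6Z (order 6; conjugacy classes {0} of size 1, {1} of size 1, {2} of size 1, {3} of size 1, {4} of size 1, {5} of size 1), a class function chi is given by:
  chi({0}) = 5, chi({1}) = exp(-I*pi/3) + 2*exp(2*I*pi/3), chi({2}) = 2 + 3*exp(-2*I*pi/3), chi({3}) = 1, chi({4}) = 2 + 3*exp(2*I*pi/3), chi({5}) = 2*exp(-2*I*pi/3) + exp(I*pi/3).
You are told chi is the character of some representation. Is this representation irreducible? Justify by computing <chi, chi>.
Not irreducible (reducible): <chi, chi> = 7 > 1.

Why: <chi, chi> = (1/|G|) sum_C |C| * |chi(C)|^2 = (1/6)[1*|5|^2 + 1*|exp(-I*pi/3) + 2*exp(2*I*pi/3)|^2 + 1*|2 + 3*exp(-2*I*pi/3)|^2 + 1*|1|^2 + 1*|2 + 3*exp(2*I*pi/3)|^2 + 1*|2*exp(-2*I*pi/3) + exp(I*pi/3)|^2]
  = (1/6)[(25) + (1) + (7) + (1) + (7) + (1)] = 42/6 = 7.
(Exp terms are combined using exp(i*s)*conj(exp(i*t)) = exp(i*(s-t)), and sums of them are collapsed using the identity that for every m > 1 the m distinct m-th roots of unity sum to 0, e.g. 1 + exp(2*I*pi/3) + exp(-2*I*pi/3) = 0.)
A character is irreducible iff <chi, chi> = 1, so this representation is reducible.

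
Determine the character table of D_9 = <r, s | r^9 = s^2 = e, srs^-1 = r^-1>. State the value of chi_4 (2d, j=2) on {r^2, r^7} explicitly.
Conjugacy classes: {e} of size 1, {r^1, r^8} of size 2, {r^2, r^7} of size 2, {r^3, r^6} of size 2, {r^4, r^5} of size 2, {s, sr, ..., sr^8} of size 9.
Character table:
  irrep \ class              {e} (size 1)  {r^1, r^8} (size 2)  {r^2, r^7} (size 2)  {r^3, r^6} (size 2)  {r^4, r^5} (size 2)  {s, sr, ..., sr^8} (size 9)
  chi_1 (triv)               1             1                    1                    1                    1                    1                          
  chi_2 (sign: r->1, s->-1)  1             1                    1                    1                    1                    -1                         
  chi_3 (2d, j=1)            2             2*cos(2*pi/9)        2*cos(4*pi/9)        -1                   -2*cos(pi/9)         0                          
  chi_4 (2d, j=2)            2             2*cos(4*pi/9)        -2*cos(pi/9)         -1                   2*cos(2*pi/9)        0                          
  chi_5 (2d, j=3)            2             -1                   -1                   2                    -1                   0                          
  chi_6 (2d, j=4)            2             -2*cos(pi/9)         2*cos(2*pi/9)        -1                   2*cos(4*pi/9)        0                          

Spot check: chi_4 (2d, j=2) on {r^2, r^7} = -2*cos(pi/9).

Justification: D_9 has order 2*9 = 18 with 6 conjugacy classes, hence 6 irreducibles. Sum of squared dims 1 + 1 + 4 + 4 + 4 + 4 = 18 = |G|. Linear characters come from the abelianisation; the 2-dimensional irreps have character r^k -> 2*cos(2*pi*j*k/9), reflections -> 0.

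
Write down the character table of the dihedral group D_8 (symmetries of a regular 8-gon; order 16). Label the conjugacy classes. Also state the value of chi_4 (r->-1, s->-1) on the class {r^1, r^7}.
Conjugacy classes: {e} of size 1, {r^4} of size 1, {r^1, r^7} of size 2, {r^2, r^6} of size 2, {r^3, r^5} of size 2, {s, sr^2, ...} of size 4, {sr, sr^3, ...} of size 4.
Character table:
  irrep \ class              {e} (size 1)  {r^4} (size 1)  {r^1, r^7} (size 2)  {r^2, r^6} (size 2)  {r^3, r^5} (size 2)  {s, sr^2, ...} (size 4)  {sr, sr^3, ...} (size 4)
  chi_1 (triv)               1             1               1                    1                    1                    1                        1                       
  chi_2 (sign: r->1, s->-1)  1             1               1                    1                    1                    -1                       -1                      
  chi_3 (r->-1, s->1)        1             1               -1                   1                    -1                   1                        -1                      
  chi_4 (r->-1, s->-1)       1             1               -1                   1                    -1                   -1                       1                       
  chi_5 (2d, j=1)            2             -2              sqrt(2)              0                    -sqrt(2)             0                        0                       
  chi_6 (2d, j=2)            2             2               0                    -2                   0                    0                        0                       
  chi_7 (2d, j=3)            2             -2              -sqrt(2)             0                    sqrt(2)              0                        0                       

Spot check: chi_4 (r->-1, s->-1) on {r^1, r^7} = -1.

Why: D_8 has order 2*8 = 16 with 7 conjugacy classes, hence 7 irreducibles. Sum of squared dims 1 + 1 + 1 + 1 + 4 + 4 + 4 = 16 = |G|. Linear characters come from the abelianisation; the 2-dimensional irreps have character r^k -> 2*cos(2*pi*j*k/8), reflections -> 0.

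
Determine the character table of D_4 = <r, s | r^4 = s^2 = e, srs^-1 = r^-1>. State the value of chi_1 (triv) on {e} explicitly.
Conjugacy classes: {e} of size 1, {r^2} of size 1, {r^1, r^3} of size 2, {s, sr^2, ...} of size 2, {sr, sr^3, ...} of size 2.
Character table:
  irrep \ class              {e} (size 1)  {r^2} (size 1)  {r^1, r^3} (size 2)  {s, sr^2, ...} (size 2)  {sr, sr^3, ...} (size 2)
  chi_1 (triv)               1             1               1                    1                        1                       
  chi_2 (sign: r->1, s->-1)  1             1               1                    -1                       -1                      
  chi_3 (r->-1, s->1)        1             1               -1                   1                        -1                      
  chi_4 (r->-1, s->-1)       1             1               -1                   -1                       1                       
  chi_5 (2d, j=1)            2             -2              0                    0                        0                       

Spot check: chi_1 (triv) on {e} = 1.

Why: D_4 has order 2*4 = 8 with 5 conjugacy classes, hence 5 irreducibles. Sum of squared dims 1 + 1 + 1 + 1 + 4 = 8 = |G|. Linear characters come from the abelianisation; the 2-dimensional irreps have character r^k -> 2*cos(2*pi*j*k/4), reflections -> 0.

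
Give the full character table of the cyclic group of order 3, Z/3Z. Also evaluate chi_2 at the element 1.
Character table of Z/3Z (irreps indexed chi_0,...,chi_2 with chi_k(m) = zeta_3^(k*m), zeta_3 = exp(2*pi*i/3)):
  irrep \ class  {0} (size 1)  {1} (size 1)    {2} (size 1)  
  chi_0          1             1               1             
  chi_1          1             exp(2*I*pi/3)   exp(-2*I*pi/3)
  chi_2          1             exp(-2*I*pi/3)  exp(2*I*pi/3) 

Spot check: chi_2(1) = zeta_3^(2*1) = zeta_3^2 = exp(-2*I*pi/3).

Z/3Z is abelian, so all 3 irreducible complex representations are 1-dimensional. They are given by chi_k(m) = zeta_3^(k*m) for k = 0,...,2. Row orthogonality: sum_m chi_k(m) conj(chi_l(m)) = 3 * [k = l].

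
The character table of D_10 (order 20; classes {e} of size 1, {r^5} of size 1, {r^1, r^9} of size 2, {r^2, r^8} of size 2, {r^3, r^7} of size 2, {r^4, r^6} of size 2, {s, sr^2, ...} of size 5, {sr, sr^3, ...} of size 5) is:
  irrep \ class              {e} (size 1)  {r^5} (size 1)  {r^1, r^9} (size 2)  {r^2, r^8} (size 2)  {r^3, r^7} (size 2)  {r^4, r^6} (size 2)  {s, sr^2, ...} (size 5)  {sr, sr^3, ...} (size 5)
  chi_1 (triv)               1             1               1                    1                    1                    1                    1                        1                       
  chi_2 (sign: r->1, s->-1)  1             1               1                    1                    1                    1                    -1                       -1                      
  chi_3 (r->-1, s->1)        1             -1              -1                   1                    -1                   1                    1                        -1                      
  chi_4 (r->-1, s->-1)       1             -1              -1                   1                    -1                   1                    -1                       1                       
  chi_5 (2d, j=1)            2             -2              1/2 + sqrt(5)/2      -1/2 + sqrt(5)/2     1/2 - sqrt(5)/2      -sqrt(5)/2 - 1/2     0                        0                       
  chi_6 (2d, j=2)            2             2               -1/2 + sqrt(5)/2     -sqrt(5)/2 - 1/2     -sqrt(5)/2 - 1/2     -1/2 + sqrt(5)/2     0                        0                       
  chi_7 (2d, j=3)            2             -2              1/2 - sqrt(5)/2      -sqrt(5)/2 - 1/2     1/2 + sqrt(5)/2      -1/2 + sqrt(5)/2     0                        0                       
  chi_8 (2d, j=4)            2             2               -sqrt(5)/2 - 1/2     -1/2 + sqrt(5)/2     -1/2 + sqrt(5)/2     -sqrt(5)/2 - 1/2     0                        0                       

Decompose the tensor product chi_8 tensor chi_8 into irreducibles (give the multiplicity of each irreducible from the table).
chi_8 tensor chi_8 = chi_1 + chi_2 + chi_6 (all other irreducibles have multiplicity 0).

Details: The character of a tensor product is the pointwise product (chi_8 * chi_8)(C) = chi_8(C) * chi_8(C):
  {e}: (2)*(2), {r^5}: (2)*(2), {r^1, r^9}: (-sqrt(5)/2 - 1/2)*(-sqrt(5)/2 - 1/2), {r^2, r^8}: (-1/2 + sqrt(5)/2)*(-1/2 + sqrt(5)/2), {r^3, r^7}: (-1/2 + sqrt(5)/2)*(-1/2 + sqrt(5)/2), {r^4, r^6}: (-sqrt(5)/2 - 1/2)*(-sqrt(5)/2 - 1/2), {s, sr^2, ...}: (0)*(0), {sr, sr^3, ...}: (0)*(0)
so (chi_8 * chi_8) takes values
  {e} -> 4, {r^5} -> 4, {r^1, r^9} -> sqrt(5)/2 + 3/2, {r^2, r^8} -> 3/2 - sqrt(5)/2, {r^3, r^7} -> 3/2 - sqrt(5)/2, {r^4, r^6} -> sqrt(5)/2 + 3/2, {s, sr^2, ...} -> 0, {sr, sr^3, ...} -> 0.
Now take the inner product of this character with each irreducible chi from the table, <chi_8*chi_8, chi> = (1/20) sum_C |C| (chi_8*chi_8)(C) conj(chi(C)):
  <chi_8*chi_8, chi_1> = (1/20)[1*(4)*conj(1) + 1*(4)*conj(1) + 2*(sqrt(5)/2 + 3/2)*conj(1) + 2*(3/2 - sqrt(5)/2)*conj(1) + 2*(3/2 - sqrt(5)/2)*conj(1) + 2*(sqrt(5)/2 + 3/2)*conj(1) + 5*(0)*conj(1) + 5*(0)*conj(1)]
      = (1/20)[(4) + (4) + (sqrt(5) + 3) + (3 - sqrt(5)) + (3 - sqrt(5)) + (sqrt(5) + 3) + (0) + (0)] = 20/20 = 1
  <chi_8*chi_8, chi_2> = (1/20)[1*(4)*conj(1) + 1*(4)*conj(1) + 2*(sqrt(5)/2 + 3/2)*conj(1) + 2*(3/2 - sqrt(5)/2)*conj(1) + 2*(3/2 - sqrt(5)/2)*conj(1) + 2*(sqrt(5)/2 + 3/2)*conj(1) + 5*(0)*conj(-1) + 5*(0)*conj(-1)]
      = (1/20)[(4) + (4) + (sqrt(5) + 3) + (3 - sqrt(5)) + (3 - sqrt(5)) + (sqrt(5) + 3) + (0) + (0)] = 20/20 = 1
  <chi_8*chi_8, chi_3> = (1/20)[1*(4)*conj(1) + 1*(4)*conj(-1) + 2*(sqrt(5)/2 + 3/2)*conj(-1) + 2*(3/2 - sqrt(5)/2)*conj(1) + 2*(3/2 - sqrt(5)/2)*conj(-1) + 2*(sqrt(5)/2 + 3/2)*conj(1) + 5*(0)*conj(1) + 5*(0)*conj(-1)]
      = (1/20)[(4) + (-4) + (-3 - sqrt(5)) + (3 - sqrt(5)) + (-3 + sqrt(5)) + (sqrt(5) + 3) + (0) + (0)] = 0/20 = 0
  <chi_8*chi_8, chi_4> = (1/20)[1*(4)*conj(1) + 1*(4)*conj(-1) + 2*(sqrt(5)/2 + 3/2)*conj(-1) + 2*(3/2 - sqrt(5)/2)*conj(1) + 2*(3/2 - sqrt(5)/2)*conj(-1) + 2*(sqrt(5)/2 + 3/2)*conj(1) + 5*(0)*conj(-1) + 5*(0)*conj(1)]
      = (1/20)[(4) + (-4) + (-3 - sqrt(5)) + (3 - sqrt(5)) + (-3 + sqrt(5)) + (sqrt(5) + 3) + (0) + (0)] = 0/20 = 0
  <chi_8*chi_8, chi_5> = (1/20)[1*(4)*conj(2) + 1*(4)*conj(-2) + 2*(sqrt(5)/2 + 3/2)*conj(1/2 + sqrt(5)/2) + 2*(3/2 - sqrt(5)/2)*conj(-1/2 + sqrt(5)/2) + 2*(3/2 - sqrt(5)/2)*conj(1/2 - sqrt(5)/2) + 2*(sqrt(5)/2 + 3/2)*conj(-sqrt(5)/2 - 1/2) + 5*(0)*conj(0) + 5*(0)*conj(0)]
      = (1/20)[(8) + (-8) + (4 + 2*sqrt(5)) + (-4 + 2*sqrt(5)) + (4 - 2*sqrt(5)) + (-2*sqrt(5) - 4) + (0) + (0)] = 0/20 = 0
  <chi_8*chi_8, chi_6> = (1/20)[1*(4)*conj(2) + 1*(4)*conj(2) + 2*(sqrt(5)/2 + 3/2)*conj(-1/2 + sqrt(5)/2) + 2*(3/2 - sqrt(5)/2)*conj(-sqrt(5)/2 - 1/2) + 2*(3/2 - sqrt(5)/2)*conj(-sqrt(5)/2 - 1/2) + 2*(sqrt(5)/2 + 3/2)*conj(-1/2 + sqrt(5)/2) + 5*(0)*conj(0) + 5*(0)*conj(0)]
      = (1/20)[(8) + (8) + (1 + sqrt(5)) + (1 - sqrt(5)) + (1 - sqrt(5)) + (1 + sqrt(5)) + (0) + (0)] = 20/20 = 1
  <chi_8*chi_8, chi_7> = (1/20)[1*(4)*conj(2) + 1*(4)*conj(-2) + 2*(sqrt(5)/2 + 3/2)*conj(1/2 - sqrt(5)/2) + 2*(3/2 - sqrt(5)/2)*conj(-sqrt(5)/2 - 1/2) + 2*(3/2 - sqrt(5)/2)*conj(1/2 + sqrt(5)/2) + 2*(sqrt(5)/2 + 3/2)*conj(-1/2 + sqrt(5)/2) + 5*(0)*conj(0) + 5*(0)*conj(0)]
      = (1/20)[(8) + (-8) + (-sqrt(5) - 1) + (1 - sqrt(5)) + (-1 + sqrt(5)) + (1 + sqrt(5)) + (0) + (0)] = 0/20 = 0
  <chi_8*chi_8, chi_8> = (1/20)[1*(4)*conj(2) + 1*(4)*conj(2) + 2*(sqrt(5)/2 + 3/2)*conj(-sqrt(5)/2 - 1/2) + 2*(3/2 - sqrt(5)/2)*conj(-1/2 + sqrt(5)/2) + 2*(3/2 - sqrt(5)/2)*conj(-1/2 + sqrt(5)/2) + 2*(sqrt(5)/2 + 3/2)*conj(-sqrt(5)/2 - 1/2) + 5*(0)*conj(0) + 5*(0)*conj(0)]
      = (1/20)[(8) + (8) + (-2*sqrt(5) - 4) + (-4 + 2*sqrt(5)) + (-4 + 2*sqrt(5)) + (-2*sqrt(5) - 4) + (0) + (0)] = 0/20 = 0
Hence the multiplicities are chi_1: 1, chi_2: 1, chi_6: 1. Dimension check: dim(chi_8)*dim(chi_8) = 2*2 = 4 and sum (mult * dim) = 1*1 + 1*1 + 1*2 = 4.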